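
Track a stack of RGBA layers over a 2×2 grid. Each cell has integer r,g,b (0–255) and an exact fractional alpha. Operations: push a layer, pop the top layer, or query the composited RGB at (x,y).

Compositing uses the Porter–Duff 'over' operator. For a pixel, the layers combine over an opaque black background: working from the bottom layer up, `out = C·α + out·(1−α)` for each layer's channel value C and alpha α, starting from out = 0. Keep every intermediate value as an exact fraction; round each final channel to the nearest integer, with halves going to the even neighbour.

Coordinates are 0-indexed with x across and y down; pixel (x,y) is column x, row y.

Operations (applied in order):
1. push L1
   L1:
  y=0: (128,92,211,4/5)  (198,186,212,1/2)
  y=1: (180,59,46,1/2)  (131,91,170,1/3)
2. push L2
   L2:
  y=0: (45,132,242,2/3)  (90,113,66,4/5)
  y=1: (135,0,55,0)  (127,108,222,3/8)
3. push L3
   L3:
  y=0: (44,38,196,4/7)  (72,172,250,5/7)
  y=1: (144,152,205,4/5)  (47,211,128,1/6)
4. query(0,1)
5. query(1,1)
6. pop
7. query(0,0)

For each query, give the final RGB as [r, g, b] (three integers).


at x=0,y=1 over L1,L2,L3:
+L1 (α=1/2) → [90, 59/2, 23]
+L2 (α=0) → [90, 59/2, 23]
+L3 (α=4/5) → [666/5, 255/2, 843/5]
= [133, 128, 169]

query (1,1) [L1,L2,L3] — begin 0,0,0
after L1 α=1/3: [131/3, 91/3, 170/3]
after L2 α=3/8: [899/12, 1427/24, 356/3]
after L3 α=1/6: [5059/72, 12199/144, 1082/9]
→ [70, 85, 120]

at x=0,y=0 over L1,L2:
after L1 α=4/5: [512/5, 368/5, 844/5]
after L2 α=2/3: [962/15, 1688/15, 1088/5]
→ [64, 113, 218]


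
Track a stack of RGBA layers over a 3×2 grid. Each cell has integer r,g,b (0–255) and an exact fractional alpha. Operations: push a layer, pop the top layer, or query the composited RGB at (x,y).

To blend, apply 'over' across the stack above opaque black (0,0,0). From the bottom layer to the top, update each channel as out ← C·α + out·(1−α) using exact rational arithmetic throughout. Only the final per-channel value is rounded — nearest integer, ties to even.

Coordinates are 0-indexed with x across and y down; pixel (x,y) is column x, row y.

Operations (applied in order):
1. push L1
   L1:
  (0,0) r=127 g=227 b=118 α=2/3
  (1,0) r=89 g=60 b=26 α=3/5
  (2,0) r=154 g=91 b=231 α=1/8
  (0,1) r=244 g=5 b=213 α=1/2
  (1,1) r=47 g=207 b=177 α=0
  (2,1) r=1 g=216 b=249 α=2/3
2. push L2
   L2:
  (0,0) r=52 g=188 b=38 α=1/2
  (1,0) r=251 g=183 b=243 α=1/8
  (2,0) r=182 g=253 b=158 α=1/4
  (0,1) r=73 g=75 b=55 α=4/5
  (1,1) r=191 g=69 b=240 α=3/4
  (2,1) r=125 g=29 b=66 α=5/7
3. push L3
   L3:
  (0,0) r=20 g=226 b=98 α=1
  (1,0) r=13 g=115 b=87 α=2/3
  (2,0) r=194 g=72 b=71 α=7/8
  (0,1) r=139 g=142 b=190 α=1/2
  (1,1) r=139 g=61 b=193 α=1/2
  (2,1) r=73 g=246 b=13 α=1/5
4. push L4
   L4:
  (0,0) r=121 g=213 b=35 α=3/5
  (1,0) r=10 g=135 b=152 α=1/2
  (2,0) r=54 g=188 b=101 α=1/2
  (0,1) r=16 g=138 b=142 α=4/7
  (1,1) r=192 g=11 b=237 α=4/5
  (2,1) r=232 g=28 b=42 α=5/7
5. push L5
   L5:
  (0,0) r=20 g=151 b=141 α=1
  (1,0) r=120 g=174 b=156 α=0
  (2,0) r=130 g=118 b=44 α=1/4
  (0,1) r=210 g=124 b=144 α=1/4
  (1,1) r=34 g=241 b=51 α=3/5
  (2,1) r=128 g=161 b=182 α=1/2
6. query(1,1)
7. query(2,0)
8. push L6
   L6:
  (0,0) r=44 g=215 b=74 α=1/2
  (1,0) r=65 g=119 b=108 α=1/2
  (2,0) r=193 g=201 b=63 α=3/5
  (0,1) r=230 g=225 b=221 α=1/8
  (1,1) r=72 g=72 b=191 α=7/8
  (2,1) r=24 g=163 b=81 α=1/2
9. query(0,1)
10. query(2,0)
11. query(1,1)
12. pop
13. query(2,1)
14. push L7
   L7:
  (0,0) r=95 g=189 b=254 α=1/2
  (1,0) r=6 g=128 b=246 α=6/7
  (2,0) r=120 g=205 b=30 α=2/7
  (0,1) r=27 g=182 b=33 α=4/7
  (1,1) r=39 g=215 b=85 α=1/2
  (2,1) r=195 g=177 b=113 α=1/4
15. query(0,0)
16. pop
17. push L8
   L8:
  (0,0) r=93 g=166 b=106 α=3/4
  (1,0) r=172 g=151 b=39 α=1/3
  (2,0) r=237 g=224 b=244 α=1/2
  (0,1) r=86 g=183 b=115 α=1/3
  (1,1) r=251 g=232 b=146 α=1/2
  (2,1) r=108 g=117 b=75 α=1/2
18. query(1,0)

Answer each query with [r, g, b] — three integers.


query (1,1) [L1,L2,L3,L4,L5] — begin 0,0,0
+L1 (α=0) → [0, 0, 0]
+L2 (α=3/4) → [573/4, 207/4, 180]
+L3 (α=1/2) → [1129/8, 451/8, 373/2]
+L4 (α=4/5) → [7273/40, 803/40, 2269/10]
+L5 (α=3/5) → [9313/100, 15263/100, 3034/25]
→ [93, 153, 121]

query (2,0) [L1,L2,L3,L4,L5] — begin 0,0,0
after L1 α=1/8: [77/4, 91/8, 231/8]
after L2 α=1/4: [959/16, 2297/32, 1957/32]
after L3 α=7/8: [22687/128, 18425/256, 17861/256]
after L4 α=1/2: [29599/256, 66553/512, 43717/512]
after L5 α=1/4: [122077/1024, 260075/2048, 153679/2048]
rounded: [119, 127, 75]

query (0,1) [L1,L2,L3,L4,L5,L6] — begin 0,0,0
after L1 α=1/2: [122, 5/2, 213/2]
after L2 α=4/5: [414/5, 121/2, 653/10]
after L3 α=1/2: [1109/10, 405/4, 2553/20]
after L4 α=4/7: [3967/70, 489/4, 2717/20]
after L5 α=1/4: [26601/280, 1963/16, 11031/80]
after L6 α=1/8: [35801/320, 17341/128, 94897/640]
→ [112, 135, 148]

at x=2,y=0 over L1,L2,L3,L4,L5,L6:
+L1 (α=1/8) → [77/4, 91/8, 231/8]
+L2 (α=1/4) → [959/16, 2297/32, 1957/32]
+L3 (α=7/8) → [22687/128, 18425/256, 17861/256]
+L4 (α=1/2) → [29599/256, 66553/512, 43717/512]
+L5 (α=1/4) → [122077/1024, 260075/2048, 153679/2048]
+L6 (α=3/5) → [83705/512, 877547/5120, 69443/1024]
rounded: [163, 171, 68]

query (1,1) [L1,L2,L3,L4,L5,L6] — begin 0,0,0
after L1 α=0: [0, 0, 0]
after L2 α=3/4: [573/4, 207/4, 180]
after L3 α=1/2: [1129/8, 451/8, 373/2]
after L4 α=4/5: [7273/40, 803/40, 2269/10]
after L5 α=3/5: [9313/100, 15263/100, 3034/25]
after L6 α=7/8: [59713/800, 65663/800, 36459/200]
= [75, 82, 182]

at x=2,y=1 over L1,L2,L3,L4,L5:
+L1 (α=2/3) → [2/3, 144, 166]
+L2 (α=5/7) → [1879/21, 433/7, 662/7]
+L3 (α=1/5) → [9049/105, 3454/35, 2739/35]
+L4 (α=5/7) → [139898/735, 11808/245, 12828/245]
+L5 (α=1/2) → [116989/735, 51253/490, 28709/245]
rounded: [159, 105, 117]

query (0,0) [L1,L2,L3,L4,L5,L7] — begin 0,0,0
L1 α=2/3: [254/3, 454/3, 236/3]
L2 α=1/2: [205/3, 509/3, 175/3]
L3 α=1: [20, 226, 98]
L4 α=3/5: [403/5, 1091/5, 301/5]
L5 α=1: [20, 151, 141]
L7 α=1/2: [115/2, 170, 395/2]
= [58, 170, 198]

(1,0) stack=L1,L2,L3,L4,L5,L8; from [0,0,0]:
+L1 (α=3/5) → [267/5, 36, 78/5]
+L2 (α=1/8) → [781/10, 435/8, 1761/40]
+L3 (α=2/3) → [347/10, 2275/24, 2907/40]
+L4 (α=1/2) → [447/20, 5515/48, 8987/80]
+L5 (α=0) → [447/20, 5515/48, 8987/80]
+L8 (α=1/3) → [2167/30, 9139/72, 10547/120]
= [72, 127, 88]


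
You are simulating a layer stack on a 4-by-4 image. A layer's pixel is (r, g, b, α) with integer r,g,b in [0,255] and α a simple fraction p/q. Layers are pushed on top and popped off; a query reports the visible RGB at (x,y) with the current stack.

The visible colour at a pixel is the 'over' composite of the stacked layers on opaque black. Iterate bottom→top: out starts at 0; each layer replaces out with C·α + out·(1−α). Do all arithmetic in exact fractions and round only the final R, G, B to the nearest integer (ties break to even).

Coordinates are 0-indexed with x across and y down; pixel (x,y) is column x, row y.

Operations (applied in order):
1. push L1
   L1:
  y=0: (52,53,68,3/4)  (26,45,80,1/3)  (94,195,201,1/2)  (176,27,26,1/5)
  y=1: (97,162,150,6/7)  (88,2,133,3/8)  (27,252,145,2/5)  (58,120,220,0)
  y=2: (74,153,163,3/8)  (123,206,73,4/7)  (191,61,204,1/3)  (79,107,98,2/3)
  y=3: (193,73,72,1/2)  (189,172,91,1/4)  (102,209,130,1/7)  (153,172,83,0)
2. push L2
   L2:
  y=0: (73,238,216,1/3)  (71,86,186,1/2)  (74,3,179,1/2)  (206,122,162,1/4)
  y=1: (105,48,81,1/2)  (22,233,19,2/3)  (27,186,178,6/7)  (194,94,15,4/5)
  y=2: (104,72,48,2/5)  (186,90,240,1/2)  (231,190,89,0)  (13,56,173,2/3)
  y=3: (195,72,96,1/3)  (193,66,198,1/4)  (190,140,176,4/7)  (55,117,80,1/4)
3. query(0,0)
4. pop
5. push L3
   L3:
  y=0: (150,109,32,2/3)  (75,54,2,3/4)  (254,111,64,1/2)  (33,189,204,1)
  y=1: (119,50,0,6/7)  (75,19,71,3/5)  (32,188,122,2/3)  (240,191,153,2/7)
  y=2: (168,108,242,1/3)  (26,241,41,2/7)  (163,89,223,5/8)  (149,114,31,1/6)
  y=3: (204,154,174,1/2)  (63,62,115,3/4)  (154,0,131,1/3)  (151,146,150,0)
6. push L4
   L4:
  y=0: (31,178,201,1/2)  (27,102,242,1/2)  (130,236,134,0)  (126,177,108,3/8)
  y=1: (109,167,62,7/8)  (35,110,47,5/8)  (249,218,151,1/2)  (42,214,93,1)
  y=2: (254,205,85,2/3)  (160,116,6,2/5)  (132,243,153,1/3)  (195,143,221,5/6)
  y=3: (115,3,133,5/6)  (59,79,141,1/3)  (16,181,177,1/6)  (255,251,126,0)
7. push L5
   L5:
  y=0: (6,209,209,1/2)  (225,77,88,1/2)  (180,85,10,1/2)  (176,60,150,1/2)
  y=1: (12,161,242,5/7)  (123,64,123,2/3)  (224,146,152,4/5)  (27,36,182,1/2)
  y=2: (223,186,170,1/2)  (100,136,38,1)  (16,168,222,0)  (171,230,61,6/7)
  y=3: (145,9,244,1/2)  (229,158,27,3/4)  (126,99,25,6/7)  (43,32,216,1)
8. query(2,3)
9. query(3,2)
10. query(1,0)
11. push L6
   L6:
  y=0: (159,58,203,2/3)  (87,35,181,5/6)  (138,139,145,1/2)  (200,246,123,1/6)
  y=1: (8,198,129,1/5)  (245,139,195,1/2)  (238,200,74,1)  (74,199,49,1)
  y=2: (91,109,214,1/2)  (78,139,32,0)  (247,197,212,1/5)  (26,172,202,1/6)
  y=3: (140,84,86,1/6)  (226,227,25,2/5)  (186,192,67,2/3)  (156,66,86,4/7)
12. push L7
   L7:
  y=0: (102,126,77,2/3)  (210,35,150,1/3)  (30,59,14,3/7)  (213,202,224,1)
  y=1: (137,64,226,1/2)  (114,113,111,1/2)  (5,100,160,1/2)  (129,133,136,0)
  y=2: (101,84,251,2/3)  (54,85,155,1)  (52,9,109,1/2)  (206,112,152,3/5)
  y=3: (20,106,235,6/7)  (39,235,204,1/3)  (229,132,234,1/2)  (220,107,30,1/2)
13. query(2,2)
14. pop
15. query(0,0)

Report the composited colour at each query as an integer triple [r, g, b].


(0,0) stack=L1,L2; from [0,0,0]:
+L1 (α=3/4) → [39, 159/4, 51]
+L2 (α=1/3) → [151/3, 635/6, 106]
→ [50, 106, 106]

at x=2,y=3 over L1,L3,L4,L5:
+L1 (α=1/7) → [102/7, 209/7, 130/7]
+L3 (α=1/3) → [1282/21, 418/21, 1177/21]
+L4 (α=1/6) → [3373/63, 5891/126, 4801/63]
+L5 (α=6/7) → [51001/441, 80735/882, 14251/441]
→ [116, 92, 32]

at x=3,y=2 over L1,L3,L4,L5:
L1 α=2/3: [158/3, 214/3, 196/3]
L3 α=1/6: [1237/18, 706/9, 1073/18]
L4 α=5/6: [18787/108, 7141/54, 20963/108]
L5 α=6/7: [129595/756, 81661/378, 60491/756]
→ [171, 216, 80]

at x=1,y=0 over L1,L3,L4,L5:
+L1 (α=1/3) → [26/3, 15, 80/3]
+L3 (α=3/4) → [701/12, 177/4, 49/6]
+L4 (α=1/2) → [1025/24, 585/8, 1501/12]
+L5 (α=1/2) → [6425/48, 1201/16, 2557/24]
rounded: [134, 75, 107]

at x=2,y=2 over L1,L3,L4,L5,L6,L7:
L1 α=1/3: [191/3, 61/3, 68]
L3 α=5/8: [503/4, 253/4, 1319/8]
L4 α=1/3: [767/6, 739/6, 1931/12]
L5 α=0: [767/6, 739/6, 1931/12]
L6 α=1/5: [455/3, 2069/15, 2567/15]
L7 α=1/2: [611/6, 1102/15, 2101/15]
= [102, 73, 140]

query (0,0) [L1,L3,L4,L5,L6] — begin 0,0,0
L1 α=3/4: [39, 159/4, 51]
L3 α=2/3: [113, 1031/12, 115/3]
L4 α=1/2: [72, 3167/24, 359/3]
L5 α=1/2: [39, 8183/48, 493/3]
L6 α=2/3: [119, 13751/144, 1711/9]
rounded: [119, 95, 190]


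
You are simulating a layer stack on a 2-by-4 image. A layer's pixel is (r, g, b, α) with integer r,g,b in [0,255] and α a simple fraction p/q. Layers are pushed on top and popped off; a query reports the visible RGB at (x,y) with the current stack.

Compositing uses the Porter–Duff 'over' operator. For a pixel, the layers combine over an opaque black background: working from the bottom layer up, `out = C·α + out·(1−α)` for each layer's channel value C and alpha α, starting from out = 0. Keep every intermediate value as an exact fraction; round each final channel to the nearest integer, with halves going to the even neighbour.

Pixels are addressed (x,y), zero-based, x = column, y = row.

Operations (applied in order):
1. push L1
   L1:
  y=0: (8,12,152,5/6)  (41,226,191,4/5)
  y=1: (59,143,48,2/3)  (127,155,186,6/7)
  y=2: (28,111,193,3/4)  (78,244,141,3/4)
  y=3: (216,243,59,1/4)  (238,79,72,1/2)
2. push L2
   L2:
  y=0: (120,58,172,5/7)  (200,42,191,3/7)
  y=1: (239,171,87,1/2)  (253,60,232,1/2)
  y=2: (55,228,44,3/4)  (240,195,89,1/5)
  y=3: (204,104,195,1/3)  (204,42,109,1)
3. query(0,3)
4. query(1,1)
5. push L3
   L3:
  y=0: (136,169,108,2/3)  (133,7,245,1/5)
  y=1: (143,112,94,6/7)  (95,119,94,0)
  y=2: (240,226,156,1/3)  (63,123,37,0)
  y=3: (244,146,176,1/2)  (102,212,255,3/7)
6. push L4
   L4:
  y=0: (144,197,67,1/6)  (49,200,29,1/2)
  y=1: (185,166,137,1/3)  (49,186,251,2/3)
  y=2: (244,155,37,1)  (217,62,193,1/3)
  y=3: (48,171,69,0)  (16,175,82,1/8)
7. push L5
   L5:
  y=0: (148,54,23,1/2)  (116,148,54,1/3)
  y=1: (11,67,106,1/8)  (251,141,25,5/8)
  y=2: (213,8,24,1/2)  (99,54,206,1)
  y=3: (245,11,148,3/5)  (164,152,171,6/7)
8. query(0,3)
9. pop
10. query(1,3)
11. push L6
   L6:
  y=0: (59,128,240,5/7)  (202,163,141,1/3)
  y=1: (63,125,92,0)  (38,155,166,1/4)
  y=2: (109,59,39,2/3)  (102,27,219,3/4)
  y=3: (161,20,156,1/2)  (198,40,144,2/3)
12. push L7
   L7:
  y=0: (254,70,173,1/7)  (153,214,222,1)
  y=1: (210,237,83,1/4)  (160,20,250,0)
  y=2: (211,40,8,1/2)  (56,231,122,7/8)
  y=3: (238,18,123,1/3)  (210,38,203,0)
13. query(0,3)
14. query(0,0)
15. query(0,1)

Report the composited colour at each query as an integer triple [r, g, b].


at x=0,y=3 over L1,L2:
+L1 (α=1/4) → [54, 243/4, 59/4]
+L2 (α=1/3) → [104, 451/6, 449/6]
rounded: [104, 75, 75]

(1,1) stack=L1,L2; from [0,0,0]:
after L1 α=6/7: [762/7, 930/7, 1116/7]
after L2 α=1/2: [2533/14, 675/7, 1370/7]
rounded: [181, 96, 196]

at x=0,y=3 over L1,L2,L3,L4,L5:
after L1 α=1/4: [54, 243/4, 59/4]
after L2 α=1/3: [104, 451/6, 449/6]
after L3 α=1/2: [174, 1327/12, 1505/12]
after L4 α=0: [174, 1327/12, 1505/12]
after L5 α=3/5: [1083/5, 305/6, 4169/30]
= [217, 51, 139]

query (1,3) [L1,L2,L3,L4] — begin 0,0,0
after L1 α=1/2: [119, 79/2, 36]
after L2 α=1: [204, 42, 109]
after L3 α=3/7: [1122/7, 804/7, 1201/7]
after L4 α=1/8: [569/4, 979/8, 1283/8]
rounded: [142, 122, 160]

(0,3) stack=L1,L2,L3,L4,L6,L7; from [0,0,0]:
L1 α=1/4: [54, 243/4, 59/4]
L2 α=1/3: [104, 451/6, 449/6]
L3 α=1/2: [174, 1327/12, 1505/12]
L4 α=0: [174, 1327/12, 1505/12]
L6 α=1/2: [335/2, 1567/24, 3377/24]
L7 α=1/3: [191, 1783/36, 4853/36]
→ [191, 50, 135]

query (0,0) [L1,L2,L3,L4,L6,L7] — begin 0,0,0
+L1 (α=5/6) → [20/3, 10, 380/3]
+L2 (α=5/7) → [1840/21, 310/7, 3340/21]
+L3 (α=2/3) → [7552/63, 892/7, 7876/63]
+L4 (α=1/6) → [23416/189, 5839/42, 43601/378]
+L6 (α=5/7) → [102587/1323, 19279/147, 270401/1323]
+L7 (α=1/7) → [317188/3087, 41988/343, 617095/3087]
rounded: [103, 122, 200]

(0,1) stack=L1,L2,L3,L4,L6,L7; from [0,0,0]:
after L1 α=2/3: [118/3, 286/3, 32]
after L2 α=1/2: [835/6, 799/6, 119/2]
after L3 α=6/7: [5983/42, 4831/42, 1247/14]
after L4 α=1/3: [9868/63, 8317/63, 2206/21]
after L6 α=0: [9868/63, 8317/63, 2206/21]
after L7 α=1/4: [7139/42, 6647/42, 2787/28]
= [170, 158, 100]


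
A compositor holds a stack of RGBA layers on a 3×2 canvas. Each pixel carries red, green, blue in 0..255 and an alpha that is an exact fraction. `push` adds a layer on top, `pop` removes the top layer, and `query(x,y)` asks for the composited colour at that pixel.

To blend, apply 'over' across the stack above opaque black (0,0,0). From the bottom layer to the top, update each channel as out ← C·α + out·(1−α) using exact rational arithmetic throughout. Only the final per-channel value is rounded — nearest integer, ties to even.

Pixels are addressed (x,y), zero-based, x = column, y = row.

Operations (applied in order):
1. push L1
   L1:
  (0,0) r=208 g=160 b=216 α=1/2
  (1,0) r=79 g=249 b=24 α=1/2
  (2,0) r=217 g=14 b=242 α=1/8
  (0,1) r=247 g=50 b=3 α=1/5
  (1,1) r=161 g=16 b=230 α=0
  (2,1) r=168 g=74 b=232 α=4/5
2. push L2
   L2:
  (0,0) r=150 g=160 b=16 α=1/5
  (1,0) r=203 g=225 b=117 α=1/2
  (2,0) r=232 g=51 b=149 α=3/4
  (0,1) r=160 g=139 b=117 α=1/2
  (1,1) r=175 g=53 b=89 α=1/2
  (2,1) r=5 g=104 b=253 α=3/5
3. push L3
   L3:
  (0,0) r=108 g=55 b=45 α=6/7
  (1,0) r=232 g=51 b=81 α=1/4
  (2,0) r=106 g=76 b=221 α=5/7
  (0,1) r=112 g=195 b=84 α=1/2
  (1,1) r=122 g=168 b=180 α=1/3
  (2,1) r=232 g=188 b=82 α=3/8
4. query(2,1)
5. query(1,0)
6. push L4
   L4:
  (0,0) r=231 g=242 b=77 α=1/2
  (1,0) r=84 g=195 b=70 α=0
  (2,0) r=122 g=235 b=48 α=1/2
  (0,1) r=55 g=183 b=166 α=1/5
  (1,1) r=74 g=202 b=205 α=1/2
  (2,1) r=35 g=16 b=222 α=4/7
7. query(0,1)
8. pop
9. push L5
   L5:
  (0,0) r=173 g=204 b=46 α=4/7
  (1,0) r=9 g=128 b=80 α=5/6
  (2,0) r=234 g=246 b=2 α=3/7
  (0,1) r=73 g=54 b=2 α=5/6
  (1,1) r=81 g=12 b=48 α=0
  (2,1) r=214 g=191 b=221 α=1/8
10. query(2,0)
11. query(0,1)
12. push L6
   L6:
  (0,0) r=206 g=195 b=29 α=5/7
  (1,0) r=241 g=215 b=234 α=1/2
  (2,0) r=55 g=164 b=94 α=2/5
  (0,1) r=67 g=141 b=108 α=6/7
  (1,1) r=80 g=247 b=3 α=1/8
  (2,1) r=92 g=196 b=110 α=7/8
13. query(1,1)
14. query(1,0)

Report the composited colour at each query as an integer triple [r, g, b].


(2,1) stack=L1,L2,L3; from [0,0,0]:
after L1 α=4/5: [672/5, 296/5, 928/5]
after L2 α=3/5: [1419/25, 2152/25, 5651/25]
after L3 α=3/8: [4899/40, 1243/10, 6881/40]
rounded: [122, 124, 172]

at x=1,y=0 over L1,L2,L3:
+L1 (α=1/2) → [79/2, 249/2, 12]
+L2 (α=1/2) → [485/4, 699/4, 129/2]
+L3 (α=1/4) → [2383/16, 2301/16, 549/8]
rounded: [149, 144, 69]

at x=0,y=1 over L1,L2,L3,L4:
+L1 (α=1/5) → [247/5, 10, 3/5]
+L2 (α=1/2) → [1047/10, 149/2, 294/5]
+L3 (α=1/2) → [2167/20, 539/4, 357/5]
+L4 (α=1/5) → [2442/25, 722/5, 2258/25]
→ [98, 144, 90]

at x=2,y=0 over L1,L2,L3,L5:
+L1 (α=1/8) → [217/8, 7/4, 121/4]
+L2 (α=3/4) → [5785/32, 619/16, 1909/16]
+L3 (α=5/7) → [14265/112, 3659/56, 10749/56]
+L5 (α=3/7) → [33921/196, 13991/98, 10833/98]
= [173, 143, 111]

at x=0,y=1 over L1,L2,L3,L5:
after L1 α=1/5: [247/5, 10, 3/5]
after L2 α=1/2: [1047/10, 149/2, 294/5]
after L3 α=1/2: [2167/20, 539/4, 357/5]
after L5 α=5/6: [9467/120, 1619/24, 407/30]
rounded: [79, 67, 14]

query (1,1) [L1,L2,L3,L5,L6] — begin 0,0,0
+L1 (α=0) → [0, 0, 0]
+L2 (α=1/2) → [175/2, 53/2, 89/2]
+L3 (α=1/3) → [99, 221/3, 269/3]
+L5 (α=0) → [99, 221/3, 269/3]
+L6 (α=1/8) → [773/8, 286/3, 473/6]
= [97, 95, 79]

(1,0) stack=L1,L2,L3,L5,L6; from [0,0,0]:
L1 α=1/2: [79/2, 249/2, 12]
L2 α=1/2: [485/4, 699/4, 129/2]
L3 α=1/4: [2383/16, 2301/16, 549/8]
L5 α=5/6: [3103/96, 12541/96, 3749/48]
L6 α=1/2: [26239/192, 33181/192, 14981/96]
rounded: [137, 173, 156]


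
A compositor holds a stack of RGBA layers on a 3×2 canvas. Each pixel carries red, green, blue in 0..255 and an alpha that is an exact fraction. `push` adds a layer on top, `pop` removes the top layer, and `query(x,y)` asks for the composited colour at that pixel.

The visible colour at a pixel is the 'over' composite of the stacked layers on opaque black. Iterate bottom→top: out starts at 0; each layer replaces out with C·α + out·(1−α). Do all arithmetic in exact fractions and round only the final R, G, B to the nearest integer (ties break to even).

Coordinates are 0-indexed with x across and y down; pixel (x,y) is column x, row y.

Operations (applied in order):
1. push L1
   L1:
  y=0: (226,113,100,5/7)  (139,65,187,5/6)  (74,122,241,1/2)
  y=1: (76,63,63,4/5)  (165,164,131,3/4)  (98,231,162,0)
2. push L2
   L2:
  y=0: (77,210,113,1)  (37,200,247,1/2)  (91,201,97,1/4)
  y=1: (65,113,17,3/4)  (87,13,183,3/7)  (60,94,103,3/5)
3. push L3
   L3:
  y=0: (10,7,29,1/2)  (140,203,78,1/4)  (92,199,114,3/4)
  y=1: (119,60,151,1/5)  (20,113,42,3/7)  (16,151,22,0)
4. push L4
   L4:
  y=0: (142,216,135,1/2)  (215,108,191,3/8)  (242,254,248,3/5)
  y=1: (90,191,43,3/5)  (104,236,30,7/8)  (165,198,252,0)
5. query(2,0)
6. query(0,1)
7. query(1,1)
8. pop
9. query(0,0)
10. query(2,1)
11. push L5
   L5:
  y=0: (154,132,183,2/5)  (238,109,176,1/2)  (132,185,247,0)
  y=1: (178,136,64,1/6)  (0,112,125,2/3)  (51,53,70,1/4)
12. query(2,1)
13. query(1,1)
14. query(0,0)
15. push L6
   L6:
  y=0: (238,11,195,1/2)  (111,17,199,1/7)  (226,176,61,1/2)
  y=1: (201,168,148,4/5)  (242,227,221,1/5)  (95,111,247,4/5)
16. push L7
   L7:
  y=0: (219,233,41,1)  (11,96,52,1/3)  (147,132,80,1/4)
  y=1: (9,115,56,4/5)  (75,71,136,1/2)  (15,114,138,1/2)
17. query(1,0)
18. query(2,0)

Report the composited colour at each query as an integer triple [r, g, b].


(2,0) stack=L1,L2,L3,L4; from [0,0,0]:
after L1 α=1/2: [37, 61, 241/2]
after L2 α=1/4: [101/2, 96, 917/8]
after L3 α=3/4: [653/8, 693/4, 3653/32]
after L4 α=3/5: [3557/20, 2217/10, 15557/80]
→ [178, 222, 194]

query (0,1) [L1,L2,L3,L4] — begin 0,0,0
L1 α=4/5: [304/5, 252/5, 252/5]
L2 α=3/4: [1279/20, 1947/20, 507/20]
L3 α=1/5: [1874/25, 2247/25, 1262/25]
L4 α=3/5: [10498/125, 18819/125, 5749/125]
= [84, 151, 46]

at x=1,y=1 over L1,L2,L3,L4:
L1 α=3/4: [495/4, 123, 393/4]
L2 α=3/7: [108, 531/7, 942/7]
L3 α=3/7: [492/7, 4497/49, 4650/49]
L4 α=7/8: [1397/14, 85445/392, 3735/98]
rounded: [100, 218, 38]

at x=0,y=0 over L1,L2,L3:
L1 α=5/7: [1130/7, 565/7, 500/7]
L2 α=1: [77, 210, 113]
L3 α=1/2: [87/2, 217/2, 71]
= [44, 108, 71]

at x=2,y=1 over L1,L2,L3:
L1 α=0: [0, 0, 0]
L2 α=3/5: [36, 282/5, 309/5]
L3 α=0: [36, 282/5, 309/5]
→ [36, 56, 62]

at x=2,y=1 over L1,L2,L3,L5:
after L1 α=0: [0, 0, 0]
after L2 α=3/5: [36, 282/5, 309/5]
after L3 α=0: [36, 282/5, 309/5]
after L5 α=1/4: [159/4, 1111/20, 1277/20]
rounded: [40, 56, 64]

(1,1) stack=L1,L2,L3,L5; from [0,0,0]:
after L1 α=3/4: [495/4, 123, 393/4]
after L2 α=3/7: [108, 531/7, 942/7]
after L3 α=3/7: [492/7, 4497/49, 4650/49]
after L5 α=2/3: [164/7, 15473/147, 16900/147]
= [23, 105, 115]

(0,0) stack=L1,L2,L3,L5; from [0,0,0]:
after L1 α=5/7: [1130/7, 565/7, 500/7]
after L2 α=1: [77, 210, 113]
after L3 α=1/2: [87/2, 217/2, 71]
after L5 α=2/5: [877/10, 1179/10, 579/5]
rounded: [88, 118, 116]

(1,0) stack=L1,L2,L3,L5,L6,L7; from [0,0,0]:
after L1 α=5/6: [695/6, 325/6, 935/6]
after L2 α=1/2: [917/12, 1525/12, 2417/12]
after L3 α=1/4: [1477/16, 2337/16, 2729/16]
after L5 α=1/2: [5285/32, 4081/32, 5545/32]
after L6 α=1/7: [17631/112, 12515/112, 19819/112]
after L7 α=1/3: [18247/168, 17891/168, 7577/56]
→ [109, 106, 135]

(2,0) stack=L1,L2,L3,L5,L6,L7; from [0,0,0]:
L1 α=1/2: [37, 61, 241/2]
L2 α=1/4: [101/2, 96, 917/8]
L3 α=3/4: [653/8, 693/4, 3653/32]
L5 α=0: [653/8, 693/4, 3653/32]
L6 α=1/2: [2461/16, 1397/8, 5605/64]
L7 α=1/4: [9735/64, 5247/32, 21935/256]
rounded: [152, 164, 86]


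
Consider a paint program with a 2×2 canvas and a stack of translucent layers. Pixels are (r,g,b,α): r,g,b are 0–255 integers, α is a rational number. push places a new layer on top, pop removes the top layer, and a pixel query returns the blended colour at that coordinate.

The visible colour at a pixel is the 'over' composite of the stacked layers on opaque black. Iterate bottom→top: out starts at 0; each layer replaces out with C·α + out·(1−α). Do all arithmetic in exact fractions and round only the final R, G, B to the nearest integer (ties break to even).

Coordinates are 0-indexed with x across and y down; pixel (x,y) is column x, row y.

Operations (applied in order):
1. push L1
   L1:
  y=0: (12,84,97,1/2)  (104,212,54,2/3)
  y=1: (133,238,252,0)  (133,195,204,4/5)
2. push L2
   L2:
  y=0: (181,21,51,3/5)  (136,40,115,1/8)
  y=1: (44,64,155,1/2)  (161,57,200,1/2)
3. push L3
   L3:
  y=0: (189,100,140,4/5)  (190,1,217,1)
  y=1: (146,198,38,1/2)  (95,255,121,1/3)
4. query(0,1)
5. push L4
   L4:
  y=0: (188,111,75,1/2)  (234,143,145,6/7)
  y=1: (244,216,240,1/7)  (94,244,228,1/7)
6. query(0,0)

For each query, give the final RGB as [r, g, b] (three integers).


query (0,1) [L1,L2,L3] — begin 0,0,0
L1 α=0: [0, 0, 0]
L2 α=1/2: [22, 32, 155/2]
L3 α=1/2: [84, 115, 231/4]
= [84, 115, 58]

at x=0,y=0 over L1,L2,L3,L4:
+L1 (α=1/2) → [6, 42, 97/2]
+L2 (α=3/5) → [111, 147/5, 50]
+L3 (α=4/5) → [867/5, 2147/25, 122]
+L4 (α=1/2) → [1807/10, 2461/25, 197/2]
= [181, 98, 98]


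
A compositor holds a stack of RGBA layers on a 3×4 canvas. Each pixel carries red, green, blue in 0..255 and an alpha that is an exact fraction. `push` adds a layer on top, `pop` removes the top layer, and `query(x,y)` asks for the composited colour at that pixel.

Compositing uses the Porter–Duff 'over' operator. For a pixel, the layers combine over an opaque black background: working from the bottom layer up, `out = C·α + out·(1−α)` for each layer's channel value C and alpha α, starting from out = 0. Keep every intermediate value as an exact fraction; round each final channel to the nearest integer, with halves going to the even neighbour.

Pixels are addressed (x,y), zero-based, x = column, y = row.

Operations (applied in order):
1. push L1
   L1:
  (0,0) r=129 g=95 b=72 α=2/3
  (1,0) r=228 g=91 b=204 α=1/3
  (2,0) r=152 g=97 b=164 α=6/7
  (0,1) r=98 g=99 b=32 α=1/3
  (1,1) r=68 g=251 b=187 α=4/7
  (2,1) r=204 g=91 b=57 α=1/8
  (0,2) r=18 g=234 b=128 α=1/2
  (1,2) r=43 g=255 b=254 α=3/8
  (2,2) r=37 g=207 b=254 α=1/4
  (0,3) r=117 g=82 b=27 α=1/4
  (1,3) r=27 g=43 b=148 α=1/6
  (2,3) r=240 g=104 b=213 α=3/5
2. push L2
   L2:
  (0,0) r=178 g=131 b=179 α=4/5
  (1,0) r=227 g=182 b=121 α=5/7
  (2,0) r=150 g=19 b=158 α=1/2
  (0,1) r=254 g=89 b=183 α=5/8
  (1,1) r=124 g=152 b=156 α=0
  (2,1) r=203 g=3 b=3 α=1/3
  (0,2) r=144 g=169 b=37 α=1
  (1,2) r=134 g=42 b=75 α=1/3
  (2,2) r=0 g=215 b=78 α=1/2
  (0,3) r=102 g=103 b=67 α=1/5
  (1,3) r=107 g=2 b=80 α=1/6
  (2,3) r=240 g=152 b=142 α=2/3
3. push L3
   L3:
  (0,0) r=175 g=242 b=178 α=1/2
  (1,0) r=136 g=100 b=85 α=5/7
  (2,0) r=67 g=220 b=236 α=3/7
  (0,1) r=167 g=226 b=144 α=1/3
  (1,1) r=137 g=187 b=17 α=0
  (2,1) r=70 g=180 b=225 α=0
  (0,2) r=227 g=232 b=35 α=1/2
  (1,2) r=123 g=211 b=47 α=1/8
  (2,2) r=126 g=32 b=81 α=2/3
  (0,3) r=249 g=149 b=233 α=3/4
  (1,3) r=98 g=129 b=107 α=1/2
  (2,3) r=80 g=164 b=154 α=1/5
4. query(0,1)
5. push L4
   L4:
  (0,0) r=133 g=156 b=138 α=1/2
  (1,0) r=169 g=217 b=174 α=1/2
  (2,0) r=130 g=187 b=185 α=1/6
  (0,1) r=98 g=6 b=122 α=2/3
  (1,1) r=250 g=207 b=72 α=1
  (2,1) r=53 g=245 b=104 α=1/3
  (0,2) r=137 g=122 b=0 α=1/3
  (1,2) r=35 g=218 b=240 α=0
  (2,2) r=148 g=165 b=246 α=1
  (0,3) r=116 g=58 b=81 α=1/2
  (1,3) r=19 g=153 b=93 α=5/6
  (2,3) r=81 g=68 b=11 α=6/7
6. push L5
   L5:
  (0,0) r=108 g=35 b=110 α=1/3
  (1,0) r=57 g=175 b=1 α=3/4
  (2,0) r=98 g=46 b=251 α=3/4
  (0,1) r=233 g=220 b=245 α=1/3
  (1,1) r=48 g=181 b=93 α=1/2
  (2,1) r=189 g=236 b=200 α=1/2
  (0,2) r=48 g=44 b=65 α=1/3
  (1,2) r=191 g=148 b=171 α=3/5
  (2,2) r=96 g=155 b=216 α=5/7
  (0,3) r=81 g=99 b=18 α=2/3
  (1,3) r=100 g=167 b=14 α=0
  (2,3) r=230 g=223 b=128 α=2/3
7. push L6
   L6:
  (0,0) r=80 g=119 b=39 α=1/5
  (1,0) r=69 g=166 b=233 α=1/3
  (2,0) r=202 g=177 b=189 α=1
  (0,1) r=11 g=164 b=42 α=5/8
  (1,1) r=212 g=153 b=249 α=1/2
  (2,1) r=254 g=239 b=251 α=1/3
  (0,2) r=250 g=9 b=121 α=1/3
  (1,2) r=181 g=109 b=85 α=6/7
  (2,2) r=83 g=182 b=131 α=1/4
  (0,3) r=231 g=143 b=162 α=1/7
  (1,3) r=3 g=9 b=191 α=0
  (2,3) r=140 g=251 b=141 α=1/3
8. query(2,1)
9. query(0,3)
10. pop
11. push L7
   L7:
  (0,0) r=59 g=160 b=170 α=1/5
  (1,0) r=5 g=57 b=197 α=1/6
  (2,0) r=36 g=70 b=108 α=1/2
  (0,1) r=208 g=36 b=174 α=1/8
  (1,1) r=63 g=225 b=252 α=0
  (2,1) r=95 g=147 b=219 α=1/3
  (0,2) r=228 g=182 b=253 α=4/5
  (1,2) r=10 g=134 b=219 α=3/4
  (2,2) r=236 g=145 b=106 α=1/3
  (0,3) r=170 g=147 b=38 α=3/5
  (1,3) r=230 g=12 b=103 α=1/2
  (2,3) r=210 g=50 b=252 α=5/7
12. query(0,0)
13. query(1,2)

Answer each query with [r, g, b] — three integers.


at x=0,y=1 over L1,L2,L3:
L1 α=1/3: [98/3, 33, 32/3]
L2 α=5/8: [171, 68, 947/8]
L3 α=1/3: [509/3, 362/3, 1523/12]
rounded: [170, 121, 127]

query (2,1) [L1,L2,L3,L4,L5,L6] — begin 0,0,0
+L1 (α=1/8) → [51/2, 91/8, 57/8]
+L2 (α=1/3) → [254/3, 103/12, 23/4]
+L3 (α=0) → [254/3, 103/12, 23/4]
+L4 (α=1/3) → [667/9, 1573/18, 77/2]
+L5 (α=1/2) → [1184/9, 5821/36, 477/4]
+L6 (α=1/3) → [4654/27, 10123/54, 979/6]
= [172, 187, 163]

at x=0,y=3 over L1,L2,L3,L4,L5,L6:
L1 α=1/4: [117/4, 41/2, 27/4]
L2 α=1/5: [219/5, 37, 94/5]
L3 α=3/4: [1977/10, 121, 3589/20]
L4 α=1/2: [3137/20, 179/2, 5209/40]
L5 α=2/3: [6377/60, 575/6, 6649/120]
L6 α=1/7: [1241/10, 718/7, 9889/140]
rounded: [124, 103, 71]

query (0,0) [L1,L2,L3,L4,L5,L7] — begin 0,0,0
after L1 α=2/3: [86, 190/3, 48]
after L2 α=4/5: [798/5, 1762/15, 764/5]
after L3 α=1/2: [1673/10, 2696/15, 827/5]
after L4 α=1/2: [3003/20, 2518/15, 1517/10]
after L5 α=1/3: [1361/10, 5561/45, 689/5]
after L7 α=1/5: [3017/25, 29444/225, 3606/25]
= [121, 131, 144]

query (1,2) [L1,L2,L3,L4,L5,L7] — begin 0,0,0
L1 α=3/8: [129/8, 765/8, 381/4]
L2 α=1/3: [665/12, 311/4, 177/2]
L3 α=1/8: [6131/96, 3021/32, 1333/16]
L4 α=0: [6131/96, 3021/32, 1333/16]
L5 α=3/5: [6727/48, 2025/16, 5437/40]
L7 α=3/4: [8167/192, 8457/64, 31717/160]
rounded: [43, 132, 198]


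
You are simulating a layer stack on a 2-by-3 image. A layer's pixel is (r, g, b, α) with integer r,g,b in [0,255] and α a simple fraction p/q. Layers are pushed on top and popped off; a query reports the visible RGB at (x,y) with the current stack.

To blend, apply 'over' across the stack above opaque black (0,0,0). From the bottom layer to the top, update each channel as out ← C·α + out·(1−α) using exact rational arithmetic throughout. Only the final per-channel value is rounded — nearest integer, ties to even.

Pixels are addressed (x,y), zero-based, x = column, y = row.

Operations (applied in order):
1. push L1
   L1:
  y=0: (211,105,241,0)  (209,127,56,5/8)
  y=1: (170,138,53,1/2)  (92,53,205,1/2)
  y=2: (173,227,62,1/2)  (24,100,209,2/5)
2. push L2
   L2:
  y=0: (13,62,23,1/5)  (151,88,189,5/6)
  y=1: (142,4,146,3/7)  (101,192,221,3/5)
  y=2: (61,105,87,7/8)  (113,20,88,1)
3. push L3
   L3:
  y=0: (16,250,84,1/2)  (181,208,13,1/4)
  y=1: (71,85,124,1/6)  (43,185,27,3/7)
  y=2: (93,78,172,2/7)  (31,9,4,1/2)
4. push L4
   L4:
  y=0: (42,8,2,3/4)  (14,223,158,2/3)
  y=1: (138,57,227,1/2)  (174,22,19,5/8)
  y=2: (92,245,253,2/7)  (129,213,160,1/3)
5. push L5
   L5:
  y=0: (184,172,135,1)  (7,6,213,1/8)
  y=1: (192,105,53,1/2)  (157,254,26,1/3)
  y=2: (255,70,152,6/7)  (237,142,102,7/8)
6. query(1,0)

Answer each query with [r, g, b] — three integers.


(1,0) stack=L1,L2,L3,L4,L5; from [0,0,0]:
+L1 (α=5/8) → [1045/8, 635/8, 35]
+L2 (α=5/6) → [7085/48, 1385/16, 490/3]
+L3 (α=1/4) → [9981/64, 7483/64, 503/4]
+L4 (α=2/3) → [11773/192, 12009/64, 589/4]
+L5 (α=1/8) → [83755/1536, 84447/512, 4975/32]
= [55, 165, 155]


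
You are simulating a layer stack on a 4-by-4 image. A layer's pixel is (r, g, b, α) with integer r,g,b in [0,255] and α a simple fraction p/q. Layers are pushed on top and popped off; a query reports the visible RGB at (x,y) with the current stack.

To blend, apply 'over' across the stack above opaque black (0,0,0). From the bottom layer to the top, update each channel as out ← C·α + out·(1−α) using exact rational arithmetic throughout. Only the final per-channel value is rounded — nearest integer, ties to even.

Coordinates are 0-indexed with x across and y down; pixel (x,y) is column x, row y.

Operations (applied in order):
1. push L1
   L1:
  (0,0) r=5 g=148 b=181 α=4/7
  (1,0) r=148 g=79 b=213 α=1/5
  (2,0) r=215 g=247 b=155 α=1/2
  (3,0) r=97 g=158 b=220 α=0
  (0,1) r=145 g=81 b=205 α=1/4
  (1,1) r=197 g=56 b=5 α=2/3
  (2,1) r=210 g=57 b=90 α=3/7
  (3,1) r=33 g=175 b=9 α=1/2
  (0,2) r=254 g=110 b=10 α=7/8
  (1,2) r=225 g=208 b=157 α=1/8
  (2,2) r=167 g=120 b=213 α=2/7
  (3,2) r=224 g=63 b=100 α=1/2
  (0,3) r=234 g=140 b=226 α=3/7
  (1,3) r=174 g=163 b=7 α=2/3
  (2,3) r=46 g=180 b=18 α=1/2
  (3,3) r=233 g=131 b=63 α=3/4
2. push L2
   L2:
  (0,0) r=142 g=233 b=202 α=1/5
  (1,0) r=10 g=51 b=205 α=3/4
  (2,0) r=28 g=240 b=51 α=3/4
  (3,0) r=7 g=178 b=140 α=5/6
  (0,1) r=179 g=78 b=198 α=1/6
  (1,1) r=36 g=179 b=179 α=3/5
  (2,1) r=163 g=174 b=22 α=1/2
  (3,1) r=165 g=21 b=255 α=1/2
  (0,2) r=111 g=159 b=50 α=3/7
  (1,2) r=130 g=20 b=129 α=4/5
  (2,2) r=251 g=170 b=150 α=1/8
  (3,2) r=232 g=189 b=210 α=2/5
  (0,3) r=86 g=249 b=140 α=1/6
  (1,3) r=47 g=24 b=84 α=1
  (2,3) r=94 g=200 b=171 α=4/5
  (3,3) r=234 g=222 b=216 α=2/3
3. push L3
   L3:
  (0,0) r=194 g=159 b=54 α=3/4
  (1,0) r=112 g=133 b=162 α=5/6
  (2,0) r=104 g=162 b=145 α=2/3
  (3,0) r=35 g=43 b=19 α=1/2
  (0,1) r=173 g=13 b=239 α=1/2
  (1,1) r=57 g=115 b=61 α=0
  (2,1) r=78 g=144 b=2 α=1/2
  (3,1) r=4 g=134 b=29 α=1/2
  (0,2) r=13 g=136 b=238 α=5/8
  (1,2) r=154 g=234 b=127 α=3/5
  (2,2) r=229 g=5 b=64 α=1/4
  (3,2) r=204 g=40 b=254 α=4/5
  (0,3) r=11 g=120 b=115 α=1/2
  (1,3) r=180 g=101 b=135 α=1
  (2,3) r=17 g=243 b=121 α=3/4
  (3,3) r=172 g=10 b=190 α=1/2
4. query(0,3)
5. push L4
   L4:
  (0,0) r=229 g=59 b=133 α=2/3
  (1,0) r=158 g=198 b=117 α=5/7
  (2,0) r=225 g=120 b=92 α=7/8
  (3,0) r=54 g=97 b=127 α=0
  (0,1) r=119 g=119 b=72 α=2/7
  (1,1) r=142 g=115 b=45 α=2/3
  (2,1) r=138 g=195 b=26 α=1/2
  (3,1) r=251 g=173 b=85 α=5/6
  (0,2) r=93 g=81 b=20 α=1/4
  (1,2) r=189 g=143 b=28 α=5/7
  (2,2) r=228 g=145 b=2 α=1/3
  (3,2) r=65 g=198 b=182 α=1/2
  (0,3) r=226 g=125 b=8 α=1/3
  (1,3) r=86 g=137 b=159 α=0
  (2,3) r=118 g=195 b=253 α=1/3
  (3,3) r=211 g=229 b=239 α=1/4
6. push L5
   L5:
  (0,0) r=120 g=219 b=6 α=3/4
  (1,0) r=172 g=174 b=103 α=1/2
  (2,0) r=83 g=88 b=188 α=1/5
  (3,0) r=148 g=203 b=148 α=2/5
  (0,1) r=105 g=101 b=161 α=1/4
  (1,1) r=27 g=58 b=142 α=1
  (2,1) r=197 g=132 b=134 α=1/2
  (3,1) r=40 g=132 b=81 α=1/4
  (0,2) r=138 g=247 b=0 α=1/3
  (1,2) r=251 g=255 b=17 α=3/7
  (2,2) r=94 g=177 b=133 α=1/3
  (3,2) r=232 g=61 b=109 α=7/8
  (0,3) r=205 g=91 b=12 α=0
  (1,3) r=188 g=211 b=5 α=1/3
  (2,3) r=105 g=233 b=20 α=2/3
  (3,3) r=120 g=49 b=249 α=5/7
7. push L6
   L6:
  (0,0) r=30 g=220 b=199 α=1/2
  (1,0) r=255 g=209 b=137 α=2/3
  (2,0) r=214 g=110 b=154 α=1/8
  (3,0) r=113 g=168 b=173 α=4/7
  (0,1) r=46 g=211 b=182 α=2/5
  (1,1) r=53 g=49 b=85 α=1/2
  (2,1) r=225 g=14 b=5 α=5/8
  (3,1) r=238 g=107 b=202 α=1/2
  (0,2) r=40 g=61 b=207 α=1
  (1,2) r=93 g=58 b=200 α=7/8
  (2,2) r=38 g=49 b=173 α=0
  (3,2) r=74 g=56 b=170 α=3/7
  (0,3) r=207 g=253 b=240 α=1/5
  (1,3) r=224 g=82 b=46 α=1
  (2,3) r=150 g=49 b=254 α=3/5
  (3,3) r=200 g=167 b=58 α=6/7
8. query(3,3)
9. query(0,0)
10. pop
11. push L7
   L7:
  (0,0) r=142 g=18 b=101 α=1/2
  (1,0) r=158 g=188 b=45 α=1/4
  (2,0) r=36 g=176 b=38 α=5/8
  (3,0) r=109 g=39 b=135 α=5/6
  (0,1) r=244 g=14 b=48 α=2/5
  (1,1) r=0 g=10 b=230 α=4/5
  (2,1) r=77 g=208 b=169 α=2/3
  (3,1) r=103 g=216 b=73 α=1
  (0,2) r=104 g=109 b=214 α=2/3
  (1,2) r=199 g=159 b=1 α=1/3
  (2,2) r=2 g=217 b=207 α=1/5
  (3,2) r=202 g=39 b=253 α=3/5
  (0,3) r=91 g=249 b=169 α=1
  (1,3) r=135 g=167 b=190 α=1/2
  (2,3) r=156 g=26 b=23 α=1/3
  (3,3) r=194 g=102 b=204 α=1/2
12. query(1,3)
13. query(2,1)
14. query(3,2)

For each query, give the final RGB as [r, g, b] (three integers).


query (0,3) [L1,L2,L3] — begin 0,0,0
L1 α=3/7: [702/7, 60, 678/7]
L2 α=1/6: [2056/21, 183/2, 2185/21]
L3 α=1/2: [2287/42, 423/4, 2300/21]
= [54, 106, 110]

query (3,3) [L1,L2,L3,L4,L5,L6] — begin 0,0,0
L1 α=3/4: [699/4, 393/4, 189/4]
L2 α=2/3: [857/4, 723/4, 639/4]
L3 α=1/2: [1545/8, 763/8, 1399/8]
L4 α=1/4: [6323/32, 4121/32, 6109/32]
L5 α=5/7: [15923/112, 8041/112, 26029/112]
L6 α=6/7: [150323/784, 120265/784, 65005/784]
rounded: [192, 153, 83]

query (0,0) [L1,L2,L3,L4,L5,L6] — begin 0,0,0
L1 α=4/7: [20/7, 592/7, 724/7]
L2 α=1/5: [1074/35, 3999/35, 862/7]
L3 α=3/4: [5361/35, 10347/70, 499/7]
L4 α=2/3: [21391/105, 18607/210, 787/7]
L5 α=3/4: [59191/420, 156577/840, 913/28]
L6 α=1/2: [71791/840, 341377/1680, 6485/56]
rounded: [85, 203, 116]

(1,3) stack=L1,L2,L3,L4,L5,L7; from [0,0,0]:
+L1 (α=2/3) → [116, 326/3, 14/3]
+L2 (α=1) → [47, 24, 84]
+L3 (α=1) → [180, 101, 135]
+L4 (α=0) → [180, 101, 135]
+L5 (α=1/3) → [548/3, 413/3, 275/3]
+L7 (α=1/2) → [953/6, 457/3, 845/6]
→ [159, 152, 141]

at x=2,y=1 over L1,L2,L3,L4,L5,L7:
L1 α=3/7: [90, 171/7, 270/7]
L2 α=1/2: [253/2, 1389/14, 212/7]
L3 α=1/2: [409/4, 3405/28, 113/7]
L4 α=1/2: [961/8, 8865/56, 295/14]
L5 α=1/2: [2537/16, 16257/112, 2171/28]
L7 α=2/3: [1667/16, 62849/336, 11635/84]
rounded: [104, 187, 139]

(3,2) stack=L1,L2,L3,L4,L5,L7; from [0,0,0]:
after L1 α=1/2: [112, 63/2, 50]
after L2 α=2/5: [160, 189/2, 114]
after L3 α=4/5: [976/5, 509/10, 226]
after L4 α=1/2: [1301/10, 2489/20, 204]
after L5 α=7/8: [17541/80, 11029/160, 967/8]
after L7 α=3/5: [41781/200, 20389/400, 4003/20]
→ [209, 51, 200]


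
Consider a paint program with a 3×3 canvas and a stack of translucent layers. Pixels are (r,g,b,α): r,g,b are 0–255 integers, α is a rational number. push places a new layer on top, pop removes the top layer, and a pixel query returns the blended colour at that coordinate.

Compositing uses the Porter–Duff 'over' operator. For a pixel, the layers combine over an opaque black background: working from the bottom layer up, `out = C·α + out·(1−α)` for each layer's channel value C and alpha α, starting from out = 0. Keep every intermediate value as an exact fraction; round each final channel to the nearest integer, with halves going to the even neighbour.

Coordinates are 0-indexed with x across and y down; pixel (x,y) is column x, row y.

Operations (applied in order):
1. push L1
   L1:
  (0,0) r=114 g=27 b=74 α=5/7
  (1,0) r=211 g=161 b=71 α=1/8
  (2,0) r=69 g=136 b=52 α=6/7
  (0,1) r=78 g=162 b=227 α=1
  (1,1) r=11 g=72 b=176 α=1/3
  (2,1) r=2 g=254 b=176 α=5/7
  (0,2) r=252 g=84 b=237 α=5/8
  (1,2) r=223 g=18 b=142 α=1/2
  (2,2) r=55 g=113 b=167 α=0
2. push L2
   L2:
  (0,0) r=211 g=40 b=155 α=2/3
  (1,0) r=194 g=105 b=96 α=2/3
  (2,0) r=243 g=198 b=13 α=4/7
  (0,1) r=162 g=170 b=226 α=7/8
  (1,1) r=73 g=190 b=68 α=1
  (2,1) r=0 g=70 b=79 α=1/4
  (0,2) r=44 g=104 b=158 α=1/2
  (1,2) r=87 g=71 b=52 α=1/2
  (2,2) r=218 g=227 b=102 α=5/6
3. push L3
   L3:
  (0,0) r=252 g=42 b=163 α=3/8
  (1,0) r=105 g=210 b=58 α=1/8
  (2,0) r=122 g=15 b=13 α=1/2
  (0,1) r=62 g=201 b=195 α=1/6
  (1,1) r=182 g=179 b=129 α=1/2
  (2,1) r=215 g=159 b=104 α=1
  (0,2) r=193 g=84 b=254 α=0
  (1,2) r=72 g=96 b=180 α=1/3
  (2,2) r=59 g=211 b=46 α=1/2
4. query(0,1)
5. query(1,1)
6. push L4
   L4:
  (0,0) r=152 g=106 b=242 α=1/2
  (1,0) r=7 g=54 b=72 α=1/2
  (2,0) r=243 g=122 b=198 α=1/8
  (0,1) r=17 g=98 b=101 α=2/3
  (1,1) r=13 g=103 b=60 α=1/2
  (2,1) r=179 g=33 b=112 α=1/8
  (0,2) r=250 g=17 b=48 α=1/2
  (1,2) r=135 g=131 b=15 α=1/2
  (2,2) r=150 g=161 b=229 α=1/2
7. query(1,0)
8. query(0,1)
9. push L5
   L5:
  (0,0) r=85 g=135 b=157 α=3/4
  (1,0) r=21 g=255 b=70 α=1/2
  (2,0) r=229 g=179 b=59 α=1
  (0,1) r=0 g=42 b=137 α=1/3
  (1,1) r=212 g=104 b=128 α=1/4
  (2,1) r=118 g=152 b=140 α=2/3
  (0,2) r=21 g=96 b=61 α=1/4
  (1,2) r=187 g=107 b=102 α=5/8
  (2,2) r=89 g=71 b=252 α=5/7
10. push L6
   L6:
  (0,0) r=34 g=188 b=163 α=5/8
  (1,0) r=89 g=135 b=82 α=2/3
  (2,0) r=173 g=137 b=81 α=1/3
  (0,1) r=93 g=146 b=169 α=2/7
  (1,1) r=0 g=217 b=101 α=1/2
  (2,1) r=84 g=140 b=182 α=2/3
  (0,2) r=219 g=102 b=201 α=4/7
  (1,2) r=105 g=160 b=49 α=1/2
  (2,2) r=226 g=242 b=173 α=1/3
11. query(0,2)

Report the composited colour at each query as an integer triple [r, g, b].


at x=0,y=1 over L1,L2,L3:
+L1 (α=1) → [78, 162, 227]
+L2 (α=7/8) → [303/2, 169, 1809/8]
+L3 (α=1/6) → [1639/12, 523/3, 3535/16]
→ [137, 174, 221]

(1,1) stack=L1,L2,L3; from [0,0,0]:
after L1 α=1/3: [11/3, 24, 176/3]
after L2 α=1: [73, 190, 68]
after L3 α=1/2: [255/2, 369/2, 197/2]
= [128, 184, 98]

(1,0) stack=L1,L2,L3,L4; from [0,0,0]:
after L1 α=1/8: [211/8, 161/8, 71/8]
after L2 α=2/3: [1105/8, 1841/24, 1607/24]
after L3 α=1/8: [8575/64, 17927/192, 12641/192]
after L4 α=1/2: [9023/128, 28295/384, 26465/384]
→ [70, 74, 69]

query (0,1) [L1,L2,L3,L4] — begin 0,0,0
L1 α=1: [78, 162, 227]
L2 α=7/8: [303/2, 169, 1809/8]
L3 α=1/6: [1639/12, 523/3, 3535/16]
L4 α=2/3: [2047/36, 1111/9, 6767/48]
→ [57, 123, 141]

(0,2) stack=L1,L2,L3,L4,L5,L6; from [0,0,0]:
L1 α=5/8: [315/2, 105/2, 1185/8]
L2 α=1/2: [403/4, 313/4, 2449/16]
L3 α=0: [403/4, 313/4, 2449/16]
L4 α=1/2: [1403/8, 381/8, 3217/32]
L5 α=1/4: [4377/32, 1911/32, 11603/128]
L6 α=4/7: [41163/224, 18789/224, 137721/896]
→ [184, 84, 154]


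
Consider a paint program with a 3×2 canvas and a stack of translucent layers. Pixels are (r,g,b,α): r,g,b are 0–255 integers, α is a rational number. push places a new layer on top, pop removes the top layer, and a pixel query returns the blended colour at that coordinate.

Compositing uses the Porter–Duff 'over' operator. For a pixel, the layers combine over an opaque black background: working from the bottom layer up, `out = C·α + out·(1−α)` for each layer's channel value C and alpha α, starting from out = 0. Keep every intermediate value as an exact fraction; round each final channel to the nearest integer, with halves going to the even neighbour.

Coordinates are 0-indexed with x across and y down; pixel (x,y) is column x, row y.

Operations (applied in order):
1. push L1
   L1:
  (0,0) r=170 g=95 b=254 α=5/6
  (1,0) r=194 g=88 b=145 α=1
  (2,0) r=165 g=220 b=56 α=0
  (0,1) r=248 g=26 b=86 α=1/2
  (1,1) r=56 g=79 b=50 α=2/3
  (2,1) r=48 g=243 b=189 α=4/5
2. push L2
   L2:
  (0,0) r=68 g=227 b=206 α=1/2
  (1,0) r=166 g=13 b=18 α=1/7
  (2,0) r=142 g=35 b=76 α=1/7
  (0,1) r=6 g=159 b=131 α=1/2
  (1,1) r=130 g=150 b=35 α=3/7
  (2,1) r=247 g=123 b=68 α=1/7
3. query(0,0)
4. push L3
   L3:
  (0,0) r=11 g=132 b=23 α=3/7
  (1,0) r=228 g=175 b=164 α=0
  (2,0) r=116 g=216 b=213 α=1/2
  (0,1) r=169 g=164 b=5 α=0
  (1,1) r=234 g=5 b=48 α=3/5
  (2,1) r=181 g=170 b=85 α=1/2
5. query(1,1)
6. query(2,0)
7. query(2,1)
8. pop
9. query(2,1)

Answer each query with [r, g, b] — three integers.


query (0,0) [L1,L2] — begin 0,0,0
L1 α=5/6: [425/3, 475/6, 635/3]
L2 α=1/2: [629/6, 1837/12, 1253/6]
→ [105, 153, 209]

(1,1) stack=L1,L2,L3; from [0,0,0]:
+L1 (α=2/3) → [112/3, 158/3, 100/3]
+L2 (α=3/7) → [1618/21, 1982/21, 715/21]
+L3 (α=3/5) → [17978/105, 4279/105, 4454/105]
= [171, 41, 42]

(2,0) stack=L1,L2,L3; from [0,0,0]:
L1 α=0: [0, 0, 0]
L2 α=1/7: [142/7, 5, 76/7]
L3 α=1/2: [477/7, 221/2, 1567/14]
= [68, 110, 112]

query (2,1) [L1,L2,L3] — begin 0,0,0
+L1 (α=4/5) → [192/5, 972/5, 756/5]
+L2 (α=1/7) → [341/5, 921/5, 4876/35]
+L3 (α=1/2) → [623/5, 1771/10, 7851/70]
→ [125, 177, 112]

at x=2,y=1 over L1,L2:
L1 α=4/5: [192/5, 972/5, 756/5]
L2 α=1/7: [341/5, 921/5, 4876/35]
rounded: [68, 184, 139]
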